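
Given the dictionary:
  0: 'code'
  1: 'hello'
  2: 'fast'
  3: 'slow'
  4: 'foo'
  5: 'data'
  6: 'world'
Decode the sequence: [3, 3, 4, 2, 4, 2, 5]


Look up each index in the dictionary:
  3 -> 'slow'
  3 -> 'slow'
  4 -> 'foo'
  2 -> 'fast'
  4 -> 'foo'
  2 -> 'fast'
  5 -> 'data'

Decoded: "slow slow foo fast foo fast data"


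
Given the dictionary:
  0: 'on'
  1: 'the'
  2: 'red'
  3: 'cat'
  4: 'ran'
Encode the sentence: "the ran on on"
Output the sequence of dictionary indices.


Look up each word in the dictionary:
  'the' -> 1
  'ran' -> 4
  'on' -> 0
  'on' -> 0

Encoded: [1, 4, 0, 0]


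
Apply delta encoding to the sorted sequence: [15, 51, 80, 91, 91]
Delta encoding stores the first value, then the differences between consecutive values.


First value: 15
Deltas:
  51 - 15 = 36
  80 - 51 = 29
  91 - 80 = 11
  91 - 91 = 0


Delta encoded: [15, 36, 29, 11, 0]


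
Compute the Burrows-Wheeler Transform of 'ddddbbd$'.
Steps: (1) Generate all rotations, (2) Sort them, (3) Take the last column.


Rotations (sorted):
  0: $ddddbbd -> last char: d
  1: bbd$dddd -> last char: d
  2: bd$ddddb -> last char: b
  3: d$ddddbb -> last char: b
  4: dbbd$ddd -> last char: d
  5: ddbbd$dd -> last char: d
  6: dddbbd$d -> last char: d
  7: ddddbbd$ -> last char: $


BWT = ddbbddd$


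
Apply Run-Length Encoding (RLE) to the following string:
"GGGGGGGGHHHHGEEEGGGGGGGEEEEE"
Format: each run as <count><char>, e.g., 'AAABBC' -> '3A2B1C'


Scanning runs left to right:
  i=0: run of 'G' x 8 -> '8G'
  i=8: run of 'H' x 4 -> '4H'
  i=12: run of 'G' x 1 -> '1G'
  i=13: run of 'E' x 3 -> '3E'
  i=16: run of 'G' x 7 -> '7G'
  i=23: run of 'E' x 5 -> '5E'

RLE = 8G4H1G3E7G5E


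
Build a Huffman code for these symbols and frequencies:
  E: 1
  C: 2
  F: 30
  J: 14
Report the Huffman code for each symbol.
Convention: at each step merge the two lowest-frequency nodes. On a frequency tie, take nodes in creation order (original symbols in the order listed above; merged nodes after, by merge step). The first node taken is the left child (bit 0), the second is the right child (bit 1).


Huffman tree construction:
Step 1: Merge E(1) + C(2) = 3
Step 2: Merge (E+C)(3) + J(14) = 17
Step 3: Merge ((E+C)+J)(17) + F(30) = 47
Read each symbol's code off the tree from the root (left child = 0, right child = 1).

Codes:
  E: 000 (length 3)
  C: 001 (length 3)
  F: 1 (length 1)
  J: 01 (length 2)
Average code length: 67/47 = 1.4255 bits/symbol


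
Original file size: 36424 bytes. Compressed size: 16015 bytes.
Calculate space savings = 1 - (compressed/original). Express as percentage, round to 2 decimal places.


ratio = compressed/original = 16015/36424 = 0.439683
savings = 1 - ratio = 1 - 0.439683 = 0.560317
as a percentage: 0.560317 * 100 = 56.03%

Space savings = 1 - 16015/36424 = 56.03%


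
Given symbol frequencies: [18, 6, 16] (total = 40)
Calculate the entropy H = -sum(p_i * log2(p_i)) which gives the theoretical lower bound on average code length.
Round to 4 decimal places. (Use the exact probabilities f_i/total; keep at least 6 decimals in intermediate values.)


Per-symbol terms -p_i * log2(p_i) with p_i = f_i/40:
  p = 18/40 = 0.450000: log2(p) = -1.152003, -p*log2(p) = 0.518401
  p = 6/40 = 0.150000: log2(p) = -2.736966, -p*log2(p) = 0.410545
  p = 16/40 = 0.400000: log2(p) = -1.321928, -p*log2(p) = 0.528771
H = 0.518401 + 0.410545 + 0.528771 = 1.457717

H = 1.4577 bits/symbol


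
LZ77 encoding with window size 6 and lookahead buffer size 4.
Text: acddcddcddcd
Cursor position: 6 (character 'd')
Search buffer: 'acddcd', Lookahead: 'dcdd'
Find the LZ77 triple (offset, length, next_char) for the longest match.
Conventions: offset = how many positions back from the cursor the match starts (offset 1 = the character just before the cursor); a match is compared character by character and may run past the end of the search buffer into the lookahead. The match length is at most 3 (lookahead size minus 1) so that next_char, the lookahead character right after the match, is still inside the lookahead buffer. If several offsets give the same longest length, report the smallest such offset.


Try each offset into the search buffer:
  offset=1 (pos 5, char 'd'): match length 1
  offset=2 (pos 4, char 'c'): match length 0
  offset=3 (pos 3, char 'd'): match length 3
  offset=4 (pos 2, char 'd'): match length 1
  offset=5 (pos 1, char 'c'): match length 0
  offset=6 (pos 0, char 'a'): match length 0
Longest match has length 3 at offset 3.
next_char = character at position 6 + 3 = 9 -> 'd'

Best match: offset=3, length=3 (matching 'dcd' starting at position 3)
LZ77 triple: (3, 3, 'd')


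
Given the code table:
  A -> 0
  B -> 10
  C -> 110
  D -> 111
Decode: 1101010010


Decoding:
110 -> C
10 -> B
10 -> B
0 -> A
10 -> B


Result: CBBAB


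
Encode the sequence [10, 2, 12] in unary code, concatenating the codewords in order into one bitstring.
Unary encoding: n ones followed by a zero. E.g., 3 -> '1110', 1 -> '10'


Encode each number as n ones followed by a terminating 0:
  10 -> 11111111110 (11 bits)
  2 -> 110 (3 bits)
  12 -> 1111111111110 (13 bits)
Total length = 11 + 3 + 13 = 27 bits.

Unary([10, 2, 12]) = 111111111101101111111111110 (27 bits)


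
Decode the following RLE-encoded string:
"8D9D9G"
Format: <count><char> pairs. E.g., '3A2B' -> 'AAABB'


Expanding each <count><char> pair:
  8D -> 'DDDDDDDD'
  9D -> 'DDDDDDDDD'
  9G -> 'GGGGGGGGG'

Decoded = DDDDDDDDDDDDDDDDDGGGGGGGGG


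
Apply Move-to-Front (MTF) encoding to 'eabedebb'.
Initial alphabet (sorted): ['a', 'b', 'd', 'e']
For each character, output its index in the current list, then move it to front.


MTF encoding:
'e': index 3 in ['a', 'b', 'd', 'e'] -> ['e', 'a', 'b', 'd']
'a': index 1 in ['e', 'a', 'b', 'd'] -> ['a', 'e', 'b', 'd']
'b': index 2 in ['a', 'e', 'b', 'd'] -> ['b', 'a', 'e', 'd']
'e': index 2 in ['b', 'a', 'e', 'd'] -> ['e', 'b', 'a', 'd']
'd': index 3 in ['e', 'b', 'a', 'd'] -> ['d', 'e', 'b', 'a']
'e': index 1 in ['d', 'e', 'b', 'a'] -> ['e', 'd', 'b', 'a']
'b': index 2 in ['e', 'd', 'b', 'a'] -> ['b', 'e', 'd', 'a']
'b': index 0 in ['b', 'e', 'd', 'a'] -> ['b', 'e', 'd', 'a']


Output: [3, 1, 2, 2, 3, 1, 2, 0]


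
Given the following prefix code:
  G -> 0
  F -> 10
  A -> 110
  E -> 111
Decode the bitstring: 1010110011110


Decoding step by step:
Bits 10 -> F
Bits 10 -> F
Bits 110 -> A
Bits 0 -> G
Bits 111 -> E
Bits 10 -> F


Decoded message: FFAGEF


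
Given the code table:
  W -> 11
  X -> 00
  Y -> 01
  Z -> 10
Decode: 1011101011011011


Decoding:
10 -> Z
11 -> W
10 -> Z
10 -> Z
11 -> W
01 -> Y
10 -> Z
11 -> W


Result: ZWZZWYZW


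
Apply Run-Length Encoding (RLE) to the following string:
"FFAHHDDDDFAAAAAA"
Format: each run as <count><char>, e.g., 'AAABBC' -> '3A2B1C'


Scanning runs left to right:
  i=0: run of 'F' x 2 -> '2F'
  i=2: run of 'A' x 1 -> '1A'
  i=3: run of 'H' x 2 -> '2H'
  i=5: run of 'D' x 4 -> '4D'
  i=9: run of 'F' x 1 -> '1F'
  i=10: run of 'A' x 6 -> '6A'

RLE = 2F1A2H4D1F6A


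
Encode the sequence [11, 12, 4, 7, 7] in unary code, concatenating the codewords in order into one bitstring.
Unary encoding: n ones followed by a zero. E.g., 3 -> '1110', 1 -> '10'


Encode each number as n ones followed by a terminating 0:
  11 -> 111111111110 (12 bits)
  12 -> 1111111111110 (13 bits)
  4 -> 11110 (5 bits)
  7 -> 11111110 (8 bits)
  7 -> 11111110 (8 bits)
Total length = 12 + 13 + 5 + 8 + 8 = 46 bits.

Unary([11, 12, 4, 7, 7]) = 1111111111101111111111110111101111111011111110 (46 bits)


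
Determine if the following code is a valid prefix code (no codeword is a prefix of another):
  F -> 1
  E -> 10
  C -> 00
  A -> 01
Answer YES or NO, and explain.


Checking each pair (does one codeword prefix another?):
  F='1' vs E='10': prefix -- VIOLATION

NO -- this is NOT a valid prefix code. F (1) is a prefix of E (10).


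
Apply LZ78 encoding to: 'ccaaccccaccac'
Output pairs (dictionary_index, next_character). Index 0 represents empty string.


LZ78 encoding steps:
Dictionary: {0: ''}
Step 1: w='' (idx 0), next='c' -> output (0, 'c'), add 'c' as idx 1
Step 2: w='c' (idx 1), next='a' -> output (1, 'a'), add 'ca' as idx 2
Step 3: w='' (idx 0), next='a' -> output (0, 'a'), add 'a' as idx 3
Step 4: w='c' (idx 1), next='c' -> output (1, 'c'), add 'cc' as idx 4
Step 5: w='cc' (idx 4), next='a' -> output (4, 'a'), add 'cca' as idx 5
Step 6: w='cca' (idx 5), next='c' -> output (5, 'c'), add 'ccac' as idx 6


Encoded: [(0, 'c'), (1, 'a'), (0, 'a'), (1, 'c'), (4, 'a'), (5, 'c')]


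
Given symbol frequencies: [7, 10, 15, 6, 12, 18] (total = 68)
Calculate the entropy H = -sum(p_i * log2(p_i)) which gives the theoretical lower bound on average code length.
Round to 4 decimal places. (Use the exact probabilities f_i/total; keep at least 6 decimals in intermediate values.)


Per-symbol terms -p_i * log2(p_i) with p_i = f_i/68:
  p = 7/68 = 0.102941: log2(p) = -3.280108, -p*log2(p) = 0.337658
  p = 10/68 = 0.147059: log2(p) = -2.765535, -p*log2(p) = 0.406696
  p = 15/68 = 0.220588: log2(p) = -2.180572, -p*log2(p) = 0.481009
  p = 6/68 = 0.088235: log2(p) = -3.502500, -p*log2(p) = 0.309044
  p = 12/68 = 0.176471: log2(p) = -2.502500, -p*log2(p) = 0.441618
  p = 18/68 = 0.264706: log2(p) = -1.917538, -p*log2(p) = 0.507584
H = 0.337658 + 0.406696 + 0.481009 + 0.309044 + 0.441618 + 0.507584 = 2.483609

H = 2.4836 bits/symbol


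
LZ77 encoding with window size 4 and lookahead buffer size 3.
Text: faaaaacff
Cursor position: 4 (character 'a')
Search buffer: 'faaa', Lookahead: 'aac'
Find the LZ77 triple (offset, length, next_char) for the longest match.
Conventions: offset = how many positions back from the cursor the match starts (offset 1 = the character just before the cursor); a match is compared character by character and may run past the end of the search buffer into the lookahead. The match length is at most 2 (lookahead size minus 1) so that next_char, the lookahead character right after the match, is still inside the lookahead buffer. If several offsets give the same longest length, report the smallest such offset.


Try each offset into the search buffer:
  offset=1 (pos 3, char 'a'): match length 2
  offset=2 (pos 2, char 'a'): match length 2
  offset=3 (pos 1, char 'a'): match length 2
  offset=4 (pos 0, char 'f'): match length 0
Longest match has length 2, found at offsets 1, 2, 3; take the smallest, offset 1.
next_char = character at position 4 + 2 = 6 -> 'c'

Best match: offset=1, length=2 (matching 'aa' starting at position 3)
LZ77 triple: (1, 2, 'c')


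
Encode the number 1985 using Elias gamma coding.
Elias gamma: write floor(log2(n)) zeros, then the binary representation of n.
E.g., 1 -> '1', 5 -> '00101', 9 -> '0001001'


num_bits = floor(log2(1985)) + 1 = 11
leading_zeros = num_bits - 1 = 10
binary(1985) = 11111000001

Elias gamma(1985) = '0000000000' + '11111000001' = 000000000011111000001 (21 bits)


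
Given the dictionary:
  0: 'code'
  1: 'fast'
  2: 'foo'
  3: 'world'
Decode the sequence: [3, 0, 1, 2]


Look up each index in the dictionary:
  3 -> 'world'
  0 -> 'code'
  1 -> 'fast'
  2 -> 'foo'

Decoded: "world code fast foo"


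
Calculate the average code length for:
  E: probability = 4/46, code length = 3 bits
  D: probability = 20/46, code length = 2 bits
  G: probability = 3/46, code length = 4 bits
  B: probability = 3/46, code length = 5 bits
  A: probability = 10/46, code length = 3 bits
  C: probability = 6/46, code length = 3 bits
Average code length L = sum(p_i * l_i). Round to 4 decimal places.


Weighted contributions p_i * l_i:
  E: (4/46) * 3 = 12/46
  D: (20/46) * 2 = 40/46
  G: (3/46) * 4 = 12/46
  B: (3/46) * 5 = 15/46
  A: (10/46) * 3 = 30/46
  C: (6/46) * 3 = 18/46
Sum = (12 + 40 + 12 + 15 + 30 + 18)/46 = 127/46

L = 127/46 = 2.7609 bits/symbol


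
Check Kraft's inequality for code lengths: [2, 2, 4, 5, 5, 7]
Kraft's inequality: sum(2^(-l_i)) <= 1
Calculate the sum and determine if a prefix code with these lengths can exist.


Sum = 2^(-2) + 2^(-2) + 2^(-4) + 2^(-5) + 2^(-5) + 2^(-7)
    = 0.25 + 0.25 + 0.0625 + 0.03125 + 0.03125 + 0.0078125
    = 81/128 = 0.6328125
Since 0.6328125 <= 1, Kraft's inequality IS satisfied.
A prefix code with these lengths CAN exist.

Kraft sum = 0.6328125. Satisfied.


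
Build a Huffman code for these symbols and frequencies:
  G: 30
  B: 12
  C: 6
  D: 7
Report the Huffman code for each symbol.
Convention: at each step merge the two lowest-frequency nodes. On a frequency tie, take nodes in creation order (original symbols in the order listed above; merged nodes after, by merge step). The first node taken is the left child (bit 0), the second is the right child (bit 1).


Huffman tree construction:
Step 1: Merge C(6) + D(7) = 13
Step 2: Merge B(12) + (C+D)(13) = 25
Step 3: Merge (B+(C+D))(25) + G(30) = 55
Read each symbol's code off the tree from the root (left child = 0, right child = 1).

Codes:
  G: 1 (length 1)
  B: 00 (length 2)
  C: 010 (length 3)
  D: 011 (length 3)
Average code length: 93/55 = 1.6909 bits/symbol


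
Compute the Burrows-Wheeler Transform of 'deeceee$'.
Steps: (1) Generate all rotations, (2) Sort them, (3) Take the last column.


Rotations (sorted):
  0: $deeceee -> last char: e
  1: ceee$dee -> last char: e
  2: deeceee$ -> last char: $
  3: e$deecee -> last char: e
  4: eceee$de -> last char: e
  5: ee$deece -> last char: e
  6: eeceee$d -> last char: d
  7: eee$deec -> last char: c


BWT = ee$eeedc


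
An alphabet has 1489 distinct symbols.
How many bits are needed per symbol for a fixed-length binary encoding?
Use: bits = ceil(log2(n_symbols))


log2(1489) = 10.5401
Bracket: 2^10 = 1024 < 1489 <= 2^11 = 2048
So ceil(log2(1489)) = 11

bits = ceil(log2(1489)) = ceil(10.5401) = 11 bits


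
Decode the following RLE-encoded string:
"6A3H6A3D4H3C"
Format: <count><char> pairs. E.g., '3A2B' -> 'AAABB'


Expanding each <count><char> pair:
  6A -> 'AAAAAA'
  3H -> 'HHH'
  6A -> 'AAAAAA'
  3D -> 'DDD'
  4H -> 'HHHH'
  3C -> 'CCC'

Decoded = AAAAAAHHHAAAAAADDDHHHHCCC


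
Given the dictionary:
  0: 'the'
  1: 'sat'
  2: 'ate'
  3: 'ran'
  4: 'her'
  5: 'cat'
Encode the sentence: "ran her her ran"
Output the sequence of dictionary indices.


Look up each word in the dictionary:
  'ran' -> 3
  'her' -> 4
  'her' -> 4
  'ran' -> 3

Encoded: [3, 4, 4, 3]


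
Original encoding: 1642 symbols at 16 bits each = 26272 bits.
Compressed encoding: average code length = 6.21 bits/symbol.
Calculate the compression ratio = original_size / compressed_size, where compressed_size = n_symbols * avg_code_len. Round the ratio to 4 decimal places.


original_size = n_symbols * orig_bits = 1642 * 16 = 26272 bits
compressed_size = n_symbols * avg_code_len = 1642 * 6.21 = 10196.82 bits
ratio = original_size / compressed_size = 26272 / 10196.82 = 2.5765

Compression ratio = 2.5765


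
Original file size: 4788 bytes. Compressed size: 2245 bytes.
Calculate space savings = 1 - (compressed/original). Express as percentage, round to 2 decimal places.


ratio = compressed/original = 2245/4788 = 0.468881
savings = 1 - ratio = 1 - 0.468881 = 0.531119
as a percentage: 0.531119 * 100 = 53.11%

Space savings = 1 - 2245/4788 = 53.11%


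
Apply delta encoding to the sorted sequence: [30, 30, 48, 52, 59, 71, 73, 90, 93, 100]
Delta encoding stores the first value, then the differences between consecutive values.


First value: 30
Deltas:
  30 - 30 = 0
  48 - 30 = 18
  52 - 48 = 4
  59 - 52 = 7
  71 - 59 = 12
  73 - 71 = 2
  90 - 73 = 17
  93 - 90 = 3
  100 - 93 = 7


Delta encoded: [30, 0, 18, 4, 7, 12, 2, 17, 3, 7]


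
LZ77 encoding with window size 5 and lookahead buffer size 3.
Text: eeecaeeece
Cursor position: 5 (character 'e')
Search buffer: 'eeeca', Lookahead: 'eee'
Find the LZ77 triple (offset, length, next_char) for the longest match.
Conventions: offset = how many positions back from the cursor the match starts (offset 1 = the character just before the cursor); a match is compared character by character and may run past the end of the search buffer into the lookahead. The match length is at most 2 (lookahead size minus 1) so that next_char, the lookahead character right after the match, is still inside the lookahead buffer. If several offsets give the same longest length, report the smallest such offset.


Try each offset into the search buffer:
  offset=1 (pos 4, char 'a'): match length 0
  offset=2 (pos 3, char 'c'): match length 0
  offset=3 (pos 2, char 'e'): match length 1
  offset=4 (pos 1, char 'e'): match length 2
  offset=5 (pos 0, char 'e'): match length 2
Longest match has length 2, found at offsets 4, 5; take the smallest, offset 4.
next_char = character at position 5 + 2 = 7 -> 'e'

Best match: offset=4, length=2 (matching 'ee' starting at position 1)
LZ77 triple: (4, 2, 'e')


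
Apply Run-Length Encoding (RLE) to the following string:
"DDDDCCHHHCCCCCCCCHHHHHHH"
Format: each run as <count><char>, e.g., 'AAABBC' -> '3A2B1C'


Scanning runs left to right:
  i=0: run of 'D' x 4 -> '4D'
  i=4: run of 'C' x 2 -> '2C'
  i=6: run of 'H' x 3 -> '3H'
  i=9: run of 'C' x 8 -> '8C'
  i=17: run of 'H' x 7 -> '7H'

RLE = 4D2C3H8C7H


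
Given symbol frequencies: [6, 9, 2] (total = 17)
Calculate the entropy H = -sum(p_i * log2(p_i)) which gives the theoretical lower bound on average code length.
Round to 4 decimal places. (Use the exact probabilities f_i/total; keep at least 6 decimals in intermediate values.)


Per-symbol terms -p_i * log2(p_i) with p_i = f_i/17:
  p = 6/17 = 0.352941: log2(p) = -1.502500, -p*log2(p) = 0.530294
  p = 9/17 = 0.529412: log2(p) = -0.917538, -p*log2(p) = 0.485755
  p = 2/17 = 0.117647: log2(p) = -3.087463, -p*log2(p) = 0.363231
H = 0.530294 + 0.485755 + 0.363231 = 1.379280

H = 1.3793 bits/symbol


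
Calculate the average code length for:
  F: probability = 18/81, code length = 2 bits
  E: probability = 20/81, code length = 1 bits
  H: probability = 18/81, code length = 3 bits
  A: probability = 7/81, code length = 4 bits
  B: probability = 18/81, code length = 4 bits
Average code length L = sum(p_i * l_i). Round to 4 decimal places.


Weighted contributions p_i * l_i:
  F: (18/81) * 2 = 36/81
  E: (20/81) * 1 = 20/81
  H: (18/81) * 3 = 54/81
  A: (7/81) * 4 = 28/81
  B: (18/81) * 4 = 72/81
Sum = (36 + 20 + 54 + 28 + 72)/81 = 210/81

L = 210/81 = 2.5926 bits/symbol


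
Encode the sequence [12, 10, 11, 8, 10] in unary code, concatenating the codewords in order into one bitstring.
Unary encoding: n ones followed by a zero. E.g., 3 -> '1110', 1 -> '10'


Encode each number as n ones followed by a terminating 0:
  12 -> 1111111111110 (13 bits)
  10 -> 11111111110 (11 bits)
  11 -> 111111111110 (12 bits)
  8 -> 111111110 (9 bits)
  10 -> 11111111110 (11 bits)
Total length = 13 + 11 + 12 + 9 + 11 = 56 bits.

Unary([12, 10, 11, 8, 10]) = 11111111111101111111111011111111111011111111011111111110 (56 bits)


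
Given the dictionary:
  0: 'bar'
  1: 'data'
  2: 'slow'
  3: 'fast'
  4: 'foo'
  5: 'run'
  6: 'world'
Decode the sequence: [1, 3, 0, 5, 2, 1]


Look up each index in the dictionary:
  1 -> 'data'
  3 -> 'fast'
  0 -> 'bar'
  5 -> 'run'
  2 -> 'slow'
  1 -> 'data'

Decoded: "data fast bar run slow data"


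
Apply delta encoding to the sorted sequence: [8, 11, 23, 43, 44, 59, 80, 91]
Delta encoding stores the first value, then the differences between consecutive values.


First value: 8
Deltas:
  11 - 8 = 3
  23 - 11 = 12
  43 - 23 = 20
  44 - 43 = 1
  59 - 44 = 15
  80 - 59 = 21
  91 - 80 = 11


Delta encoded: [8, 3, 12, 20, 1, 15, 21, 11]


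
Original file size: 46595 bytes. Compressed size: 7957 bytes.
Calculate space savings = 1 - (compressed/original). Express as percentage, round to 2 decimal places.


ratio = compressed/original = 7957/46595 = 0.170769
savings = 1 - ratio = 1 - 0.170769 = 0.829231
as a percentage: 0.829231 * 100 = 82.92%

Space savings = 1 - 7957/46595 = 82.92%


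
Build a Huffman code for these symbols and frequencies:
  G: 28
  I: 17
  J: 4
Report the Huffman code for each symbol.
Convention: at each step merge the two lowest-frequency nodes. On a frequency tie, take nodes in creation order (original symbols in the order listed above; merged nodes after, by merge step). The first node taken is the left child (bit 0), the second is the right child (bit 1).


Huffman tree construction:
Step 1: Merge J(4) + I(17) = 21
Step 2: Merge (J+I)(21) + G(28) = 49
Read each symbol's code off the tree from the root (left child = 0, right child = 1).

Codes:
  G: 1 (length 1)
  I: 01 (length 2)
  J: 00 (length 2)
Average code length: 70/49 = 1.4286 bits/symbol


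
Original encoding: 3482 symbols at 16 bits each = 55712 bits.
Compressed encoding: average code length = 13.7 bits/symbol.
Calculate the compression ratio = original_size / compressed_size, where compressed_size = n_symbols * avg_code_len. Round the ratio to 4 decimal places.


original_size = n_symbols * orig_bits = 3482 * 16 = 55712 bits
compressed_size = n_symbols * avg_code_len = 3482 * 13.7 = 47703.4 bits
ratio = original_size / compressed_size = 55712 / 47703.4 = 1.1679

Compression ratio = 1.1679


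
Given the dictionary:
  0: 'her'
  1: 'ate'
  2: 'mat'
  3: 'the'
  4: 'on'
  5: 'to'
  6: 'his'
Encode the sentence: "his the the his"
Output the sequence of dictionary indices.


Look up each word in the dictionary:
  'his' -> 6
  'the' -> 3
  'the' -> 3
  'his' -> 6

Encoded: [6, 3, 3, 6]


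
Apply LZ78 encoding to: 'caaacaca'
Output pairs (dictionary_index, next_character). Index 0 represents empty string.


LZ78 encoding steps:
Dictionary: {0: ''}
Step 1: w='' (idx 0), next='c' -> output (0, 'c'), add 'c' as idx 1
Step 2: w='' (idx 0), next='a' -> output (0, 'a'), add 'a' as idx 2
Step 3: w='a' (idx 2), next='a' -> output (2, 'a'), add 'aa' as idx 3
Step 4: w='c' (idx 1), next='a' -> output (1, 'a'), add 'ca' as idx 4
Step 5: w='ca' (idx 4), end of input -> output (4, '')


Encoded: [(0, 'c'), (0, 'a'), (2, 'a'), (1, 'a'), (4, '')]


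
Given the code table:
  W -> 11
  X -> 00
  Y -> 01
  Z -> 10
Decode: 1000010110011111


Decoding:
10 -> Z
00 -> X
01 -> Y
01 -> Y
10 -> Z
01 -> Y
11 -> W
11 -> W


Result: ZXYYZYWW


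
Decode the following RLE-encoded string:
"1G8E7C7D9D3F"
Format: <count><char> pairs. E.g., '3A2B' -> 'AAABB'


Expanding each <count><char> pair:
  1G -> 'G'
  8E -> 'EEEEEEEE'
  7C -> 'CCCCCCC'
  7D -> 'DDDDDDD'
  9D -> 'DDDDDDDDD'
  3F -> 'FFF'

Decoded = GEEEEEEEECCCCCCCDDDDDDDDDDDDDDDDFFF


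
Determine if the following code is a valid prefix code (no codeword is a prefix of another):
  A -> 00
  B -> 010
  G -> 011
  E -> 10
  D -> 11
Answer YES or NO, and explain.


Checking each pair (does one codeword prefix another?):
  A='00' vs B='010': no prefix
  A='00' vs G='011': no prefix
  A='00' vs E='10': no prefix
  A='00' vs D='11': no prefix
  B='010' vs A='00': no prefix
  B='010' vs G='011': no prefix
  B='010' vs E='10': no prefix
  B='010' vs D='11': no prefix
  G='011' vs A='00': no prefix
  G='011' vs B='010': no prefix
  G='011' vs E='10': no prefix
  G='011' vs D='11': no prefix
  E='10' vs A='00': no prefix
  E='10' vs B='010': no prefix
  E='10' vs G='011': no prefix
  E='10' vs D='11': no prefix
  D='11' vs A='00': no prefix
  D='11' vs B='010': no prefix
  D='11' vs G='011': no prefix
  D='11' vs E='10': no prefix
No violation found over all pairs.

YES -- this is a valid prefix code. No codeword is a prefix of any other codeword.


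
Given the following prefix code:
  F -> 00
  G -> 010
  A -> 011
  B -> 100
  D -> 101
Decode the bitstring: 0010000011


Decoding step by step:
Bits 00 -> F
Bits 100 -> B
Bits 00 -> F
Bits 011 -> A


Decoded message: FBFA


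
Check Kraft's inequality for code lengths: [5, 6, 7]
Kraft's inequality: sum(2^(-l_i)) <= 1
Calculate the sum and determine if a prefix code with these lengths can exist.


Sum = 2^(-5) + 2^(-6) + 2^(-7)
    = 0.03125 + 0.015625 + 0.0078125
    = 7/128 = 0.0546875
Since 0.0546875 <= 1, Kraft's inequality IS satisfied.
A prefix code with these lengths CAN exist.

Kraft sum = 0.0546875. Satisfied.


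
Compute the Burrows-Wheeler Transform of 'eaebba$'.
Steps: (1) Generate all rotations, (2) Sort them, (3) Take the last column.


Rotations (sorted):
  0: $eaebba -> last char: a
  1: a$eaebb -> last char: b
  2: aebba$e -> last char: e
  3: ba$eaeb -> last char: b
  4: bba$eae -> last char: e
  5: eaebba$ -> last char: $
  6: ebba$ea -> last char: a


BWT = abebe$a


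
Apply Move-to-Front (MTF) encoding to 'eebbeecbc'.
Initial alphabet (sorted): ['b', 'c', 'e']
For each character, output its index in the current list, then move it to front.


MTF encoding:
'e': index 2 in ['b', 'c', 'e'] -> ['e', 'b', 'c']
'e': index 0 in ['e', 'b', 'c'] -> ['e', 'b', 'c']
'b': index 1 in ['e', 'b', 'c'] -> ['b', 'e', 'c']
'b': index 0 in ['b', 'e', 'c'] -> ['b', 'e', 'c']
'e': index 1 in ['b', 'e', 'c'] -> ['e', 'b', 'c']
'e': index 0 in ['e', 'b', 'c'] -> ['e', 'b', 'c']
'c': index 2 in ['e', 'b', 'c'] -> ['c', 'e', 'b']
'b': index 2 in ['c', 'e', 'b'] -> ['b', 'c', 'e']
'c': index 1 in ['b', 'c', 'e'] -> ['c', 'b', 'e']


Output: [2, 0, 1, 0, 1, 0, 2, 2, 1]


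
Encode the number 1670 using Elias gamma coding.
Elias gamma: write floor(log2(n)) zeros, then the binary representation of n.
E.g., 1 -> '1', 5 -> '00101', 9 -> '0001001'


num_bits = floor(log2(1670)) + 1 = 11
leading_zeros = num_bits - 1 = 10
binary(1670) = 11010000110

Elias gamma(1670) = '0000000000' + '11010000110' = 000000000011010000110 (21 bits)


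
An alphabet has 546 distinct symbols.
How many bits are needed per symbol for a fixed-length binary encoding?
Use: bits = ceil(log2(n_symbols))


log2(546) = 9.0928
Bracket: 2^9 = 512 < 546 <= 2^10 = 1024
So ceil(log2(546)) = 10

bits = ceil(log2(546)) = ceil(9.0928) = 10 bits


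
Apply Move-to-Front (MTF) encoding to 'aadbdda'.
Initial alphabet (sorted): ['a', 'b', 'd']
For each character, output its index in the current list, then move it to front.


MTF encoding:
'a': index 0 in ['a', 'b', 'd'] -> ['a', 'b', 'd']
'a': index 0 in ['a', 'b', 'd'] -> ['a', 'b', 'd']
'd': index 2 in ['a', 'b', 'd'] -> ['d', 'a', 'b']
'b': index 2 in ['d', 'a', 'b'] -> ['b', 'd', 'a']
'd': index 1 in ['b', 'd', 'a'] -> ['d', 'b', 'a']
'd': index 0 in ['d', 'b', 'a'] -> ['d', 'b', 'a']
'a': index 2 in ['d', 'b', 'a'] -> ['a', 'd', 'b']


Output: [0, 0, 2, 2, 1, 0, 2]


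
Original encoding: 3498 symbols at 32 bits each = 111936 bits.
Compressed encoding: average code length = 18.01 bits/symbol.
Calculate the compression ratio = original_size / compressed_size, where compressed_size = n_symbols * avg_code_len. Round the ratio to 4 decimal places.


original_size = n_symbols * orig_bits = 3498 * 32 = 111936 bits
compressed_size = n_symbols * avg_code_len = 3498 * 18.01 = 62998.98 bits
ratio = original_size / compressed_size = 111936 / 62998.98 = 1.7768

Compression ratio = 1.7768


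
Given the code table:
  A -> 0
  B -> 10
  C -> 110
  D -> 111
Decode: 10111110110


Decoding:
10 -> B
111 -> D
110 -> C
110 -> C


Result: BDCC


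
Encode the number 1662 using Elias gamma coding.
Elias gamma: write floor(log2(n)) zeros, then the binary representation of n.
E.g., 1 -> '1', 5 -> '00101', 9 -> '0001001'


num_bits = floor(log2(1662)) + 1 = 11
leading_zeros = num_bits - 1 = 10
binary(1662) = 11001111110

Elias gamma(1662) = '0000000000' + '11001111110' = 000000000011001111110 (21 bits)


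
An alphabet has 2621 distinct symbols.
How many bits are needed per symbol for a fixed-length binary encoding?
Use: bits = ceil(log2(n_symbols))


log2(2621) = 11.3559
Bracket: 2^11 = 2048 < 2621 <= 2^12 = 4096
So ceil(log2(2621)) = 12

bits = ceil(log2(2621)) = ceil(11.3559) = 12 bits


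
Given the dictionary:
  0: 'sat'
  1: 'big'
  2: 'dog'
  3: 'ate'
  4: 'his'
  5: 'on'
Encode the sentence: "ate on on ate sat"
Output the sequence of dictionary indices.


Look up each word in the dictionary:
  'ate' -> 3
  'on' -> 5
  'on' -> 5
  'ate' -> 3
  'sat' -> 0

Encoded: [3, 5, 5, 3, 0]


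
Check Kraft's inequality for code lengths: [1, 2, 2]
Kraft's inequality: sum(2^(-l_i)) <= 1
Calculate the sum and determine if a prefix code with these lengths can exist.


Sum = 2^(-1) + 2^(-2) + 2^(-2)
    = 0.5 + 0.25 + 0.25
    = 4/4 = 1.0
Since 1.0 <= 1, Kraft's inequality IS satisfied.
A prefix code with these lengths CAN exist.

Kraft sum = 1.0. Satisfied.


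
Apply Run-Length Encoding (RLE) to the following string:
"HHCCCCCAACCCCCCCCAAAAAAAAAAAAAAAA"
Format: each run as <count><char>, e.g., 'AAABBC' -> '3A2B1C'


Scanning runs left to right:
  i=0: run of 'H' x 2 -> '2H'
  i=2: run of 'C' x 5 -> '5C'
  i=7: run of 'A' x 2 -> '2A'
  i=9: run of 'C' x 8 -> '8C'
  i=17: run of 'A' x 16 -> '16A'

RLE = 2H5C2A8C16A


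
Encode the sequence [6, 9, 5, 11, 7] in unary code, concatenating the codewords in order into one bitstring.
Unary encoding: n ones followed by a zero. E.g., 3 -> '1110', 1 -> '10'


Encode each number as n ones followed by a terminating 0:
  6 -> 1111110 (7 bits)
  9 -> 1111111110 (10 bits)
  5 -> 111110 (6 bits)
  11 -> 111111111110 (12 bits)
  7 -> 11111110 (8 bits)
Total length = 7 + 10 + 6 + 12 + 8 = 43 bits.

Unary([6, 9, 5, 11, 7]) = 1111110111111111011111011111111111011111110 (43 bits)


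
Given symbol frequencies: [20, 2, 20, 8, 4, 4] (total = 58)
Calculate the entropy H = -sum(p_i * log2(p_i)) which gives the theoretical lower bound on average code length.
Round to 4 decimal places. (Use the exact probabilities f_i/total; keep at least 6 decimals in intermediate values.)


Per-symbol terms -p_i * log2(p_i) with p_i = f_i/58:
  p = 20/58 = 0.344828: log2(p) = -1.536053, -p*log2(p) = 0.529673
  p = 2/58 = 0.034483: log2(p) = -4.857981, -p*log2(p) = 0.167517
  p = 20/58 = 0.344828: log2(p) = -1.536053, -p*log2(p) = 0.529673
  p = 8/58 = 0.137931: log2(p) = -2.857981, -p*log2(p) = 0.394204
  p = 4/58 = 0.068966: log2(p) = -3.857981, -p*log2(p) = 0.266068
  p = 4/58 = 0.068966: log2(p) = -3.857981, -p*log2(p) = 0.266068
H = 0.529673 + 0.167517 + 0.529673 + 0.394204 + 0.266068 + 0.266068 = 2.153203

H = 2.1532 bits/symbol


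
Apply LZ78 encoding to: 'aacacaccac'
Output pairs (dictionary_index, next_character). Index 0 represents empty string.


LZ78 encoding steps:
Dictionary: {0: ''}
Step 1: w='' (idx 0), next='a' -> output (0, 'a'), add 'a' as idx 1
Step 2: w='a' (idx 1), next='c' -> output (1, 'c'), add 'ac' as idx 2
Step 3: w='ac' (idx 2), next='a' -> output (2, 'a'), add 'aca' as idx 3
Step 4: w='' (idx 0), next='c' -> output (0, 'c'), add 'c' as idx 4
Step 5: w='c' (idx 4), next='a' -> output (4, 'a'), add 'ca' as idx 5
Step 6: w='c' (idx 4), end of input -> output (4, '')


Encoded: [(0, 'a'), (1, 'c'), (2, 'a'), (0, 'c'), (4, 'a'), (4, '')]


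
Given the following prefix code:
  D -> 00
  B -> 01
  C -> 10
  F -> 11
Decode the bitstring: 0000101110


Decoding step by step:
Bits 00 -> D
Bits 00 -> D
Bits 10 -> C
Bits 11 -> F
Bits 10 -> C


Decoded message: DDCFC


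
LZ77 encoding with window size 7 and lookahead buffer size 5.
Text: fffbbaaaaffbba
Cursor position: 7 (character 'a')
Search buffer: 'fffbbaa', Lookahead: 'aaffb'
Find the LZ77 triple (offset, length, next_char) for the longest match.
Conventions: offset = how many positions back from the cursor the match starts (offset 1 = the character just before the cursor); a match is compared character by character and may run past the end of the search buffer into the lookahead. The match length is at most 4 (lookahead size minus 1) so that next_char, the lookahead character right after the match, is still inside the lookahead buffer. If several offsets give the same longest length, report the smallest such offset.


Try each offset into the search buffer:
  offset=1 (pos 6, char 'a'): match length 2
  offset=2 (pos 5, char 'a'): match length 2
  offset=3 (pos 4, char 'b'): match length 0
  offset=4 (pos 3, char 'b'): match length 0
  offset=5 (pos 2, char 'f'): match length 0
  offset=6 (pos 1, char 'f'): match length 0
  offset=7 (pos 0, char 'f'): match length 0
Longest match has length 2, found at offsets 1, 2; take the smallest, offset 1.
next_char = character at position 7 + 2 = 9 -> 'f'

Best match: offset=1, length=2 (matching 'aa' starting at position 6)
LZ77 triple: (1, 2, 'f')


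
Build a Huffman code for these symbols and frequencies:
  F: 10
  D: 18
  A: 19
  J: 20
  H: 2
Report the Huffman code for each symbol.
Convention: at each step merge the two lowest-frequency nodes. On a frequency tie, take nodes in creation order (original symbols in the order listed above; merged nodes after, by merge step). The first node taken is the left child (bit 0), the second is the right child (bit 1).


Huffman tree construction:
Step 1: Merge H(2) + F(10) = 12
Step 2: Merge (H+F)(12) + D(18) = 30
Step 3: Merge A(19) + J(20) = 39
Step 4: Merge ((H+F)+D)(30) + (A+J)(39) = 69
Read each symbol's code off the tree from the root (left child = 0, right child = 1).

Codes:
  F: 001 (length 3)
  D: 01 (length 2)
  A: 10 (length 2)
  J: 11 (length 2)
  H: 000 (length 3)
Average code length: 150/69 = 2.1739 bits/symbol


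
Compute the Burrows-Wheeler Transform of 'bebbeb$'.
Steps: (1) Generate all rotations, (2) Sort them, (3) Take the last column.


Rotations (sorted):
  0: $bebbeb -> last char: b
  1: b$bebbe -> last char: e
  2: bbeb$be -> last char: e
  3: beb$beb -> last char: b
  4: bebbeb$ -> last char: $
  5: eb$bebb -> last char: b
  6: ebbeb$b -> last char: b


BWT = beeb$bb


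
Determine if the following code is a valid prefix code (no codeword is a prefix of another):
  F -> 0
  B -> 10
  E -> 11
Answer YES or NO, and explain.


Checking each pair (does one codeword prefix another?):
  F='0' vs B='10': no prefix
  F='0' vs E='11': no prefix
  B='10' vs F='0': no prefix
  B='10' vs E='11': no prefix
  E='11' vs F='0': no prefix
  E='11' vs B='10': no prefix
No violation found over all pairs.

YES -- this is a valid prefix code. No codeword is a prefix of any other codeword.


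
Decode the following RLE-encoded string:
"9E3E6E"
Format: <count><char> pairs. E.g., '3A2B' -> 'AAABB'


Expanding each <count><char> pair:
  9E -> 'EEEEEEEEE'
  3E -> 'EEE'
  6E -> 'EEEEEE'

Decoded = EEEEEEEEEEEEEEEEEE


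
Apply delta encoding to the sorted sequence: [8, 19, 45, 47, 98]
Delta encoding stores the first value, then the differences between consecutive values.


First value: 8
Deltas:
  19 - 8 = 11
  45 - 19 = 26
  47 - 45 = 2
  98 - 47 = 51


Delta encoded: [8, 11, 26, 2, 51]


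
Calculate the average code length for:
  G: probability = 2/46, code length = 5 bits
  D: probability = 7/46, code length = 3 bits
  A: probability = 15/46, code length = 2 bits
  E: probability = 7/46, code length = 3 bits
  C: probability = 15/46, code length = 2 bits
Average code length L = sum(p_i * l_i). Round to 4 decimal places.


Weighted contributions p_i * l_i:
  G: (2/46) * 5 = 10/46
  D: (7/46) * 3 = 21/46
  A: (15/46) * 2 = 30/46
  E: (7/46) * 3 = 21/46
  C: (15/46) * 2 = 30/46
Sum = (10 + 21 + 30 + 21 + 30)/46 = 112/46

L = 112/46 = 2.4348 bits/symbol


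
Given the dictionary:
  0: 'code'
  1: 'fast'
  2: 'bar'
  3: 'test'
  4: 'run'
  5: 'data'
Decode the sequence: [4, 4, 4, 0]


Look up each index in the dictionary:
  4 -> 'run'
  4 -> 'run'
  4 -> 'run'
  0 -> 'code'

Decoded: "run run run code"


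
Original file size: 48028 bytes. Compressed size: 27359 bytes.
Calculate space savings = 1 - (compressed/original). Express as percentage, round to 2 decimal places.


ratio = compressed/original = 27359/48028 = 0.569647
savings = 1 - ratio = 1 - 0.569647 = 0.430353
as a percentage: 0.430353 * 100 = 43.04%

Space savings = 1 - 27359/48028 = 43.04%


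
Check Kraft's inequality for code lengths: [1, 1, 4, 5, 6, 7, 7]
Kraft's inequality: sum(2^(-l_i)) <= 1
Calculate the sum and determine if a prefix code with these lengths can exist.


Sum = 2^(-1) + 2^(-1) + 2^(-4) + 2^(-5) + 2^(-6) + 2^(-7) + 2^(-7)
    = 0.5 + 0.5 + 0.0625 + 0.03125 + 0.015625 + 0.0078125 + 0.0078125
    = 144/128 = 1.125
Since 1.125 > 1, Kraft's inequality is NOT satisfied.
A prefix code with these lengths CANNOT exist.

Kraft sum = 1.125. Not satisfied.


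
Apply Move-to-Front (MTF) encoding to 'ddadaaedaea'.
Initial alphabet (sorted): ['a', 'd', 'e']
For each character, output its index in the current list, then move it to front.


MTF encoding:
'd': index 1 in ['a', 'd', 'e'] -> ['d', 'a', 'e']
'd': index 0 in ['d', 'a', 'e'] -> ['d', 'a', 'e']
'a': index 1 in ['d', 'a', 'e'] -> ['a', 'd', 'e']
'd': index 1 in ['a', 'd', 'e'] -> ['d', 'a', 'e']
'a': index 1 in ['d', 'a', 'e'] -> ['a', 'd', 'e']
'a': index 0 in ['a', 'd', 'e'] -> ['a', 'd', 'e']
'e': index 2 in ['a', 'd', 'e'] -> ['e', 'a', 'd']
'd': index 2 in ['e', 'a', 'd'] -> ['d', 'e', 'a']
'a': index 2 in ['d', 'e', 'a'] -> ['a', 'd', 'e']
'e': index 2 in ['a', 'd', 'e'] -> ['e', 'a', 'd']
'a': index 1 in ['e', 'a', 'd'] -> ['a', 'e', 'd']


Output: [1, 0, 1, 1, 1, 0, 2, 2, 2, 2, 1]


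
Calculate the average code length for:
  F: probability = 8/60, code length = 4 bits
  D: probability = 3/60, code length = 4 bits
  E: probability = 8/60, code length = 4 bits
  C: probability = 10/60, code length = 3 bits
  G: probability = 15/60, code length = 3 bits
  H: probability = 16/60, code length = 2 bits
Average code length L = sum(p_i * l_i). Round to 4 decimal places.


Weighted contributions p_i * l_i:
  F: (8/60) * 4 = 32/60
  D: (3/60) * 4 = 12/60
  E: (8/60) * 4 = 32/60
  C: (10/60) * 3 = 30/60
  G: (15/60) * 3 = 45/60
  H: (16/60) * 2 = 32/60
Sum = (32 + 12 + 32 + 30 + 45 + 32)/60 = 183/60

L = 183/60 = 3.0500 bits/symbol


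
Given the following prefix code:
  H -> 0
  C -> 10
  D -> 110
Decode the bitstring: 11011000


Decoding step by step:
Bits 110 -> D
Bits 110 -> D
Bits 0 -> H
Bits 0 -> H


Decoded message: DDHH


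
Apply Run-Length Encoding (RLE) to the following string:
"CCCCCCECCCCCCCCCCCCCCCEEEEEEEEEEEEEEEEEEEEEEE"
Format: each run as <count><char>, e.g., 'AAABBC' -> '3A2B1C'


Scanning runs left to right:
  i=0: run of 'C' x 6 -> '6C'
  i=6: run of 'E' x 1 -> '1E'
  i=7: run of 'C' x 15 -> '15C'
  i=22: run of 'E' x 23 -> '23E'

RLE = 6C1E15C23E


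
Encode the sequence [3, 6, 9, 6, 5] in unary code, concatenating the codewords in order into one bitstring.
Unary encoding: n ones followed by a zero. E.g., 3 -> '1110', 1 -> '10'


Encode each number as n ones followed by a terminating 0:
  3 -> 1110 (4 bits)
  6 -> 1111110 (7 bits)
  9 -> 1111111110 (10 bits)
  6 -> 1111110 (7 bits)
  5 -> 111110 (6 bits)
Total length = 4 + 7 + 10 + 7 + 6 = 34 bits.

Unary([3, 6, 9, 6, 5]) = 1110111111011111111101111110111110 (34 bits)


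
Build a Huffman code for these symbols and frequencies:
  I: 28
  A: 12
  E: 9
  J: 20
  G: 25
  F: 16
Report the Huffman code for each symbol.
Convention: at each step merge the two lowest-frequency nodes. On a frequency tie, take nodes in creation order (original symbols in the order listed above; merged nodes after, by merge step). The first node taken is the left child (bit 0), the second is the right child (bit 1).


Huffman tree construction:
Step 1: Merge E(9) + A(12) = 21
Step 2: Merge F(16) + J(20) = 36
Step 3: Merge (E+A)(21) + G(25) = 46
Step 4: Merge I(28) + (F+J)(36) = 64
Step 5: Merge ((E+A)+G)(46) + (I+(F+J))(64) = 110
Read each symbol's code off the tree from the root (left child = 0, right child = 1).

Codes:
  I: 10 (length 2)
  A: 001 (length 3)
  E: 000 (length 3)
  J: 111 (length 3)
  G: 01 (length 2)
  F: 110 (length 3)
Average code length: 277/110 = 2.5182 bits/symbol


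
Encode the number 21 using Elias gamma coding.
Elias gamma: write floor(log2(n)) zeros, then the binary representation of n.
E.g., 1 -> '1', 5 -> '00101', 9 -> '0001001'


num_bits = floor(log2(21)) + 1 = 5
leading_zeros = num_bits - 1 = 4
binary(21) = 10101

Elias gamma(21) = '0000' + '10101' = 000010101 (9 bits)


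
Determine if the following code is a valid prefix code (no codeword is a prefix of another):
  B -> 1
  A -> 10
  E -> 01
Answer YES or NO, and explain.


Checking each pair (does one codeword prefix another?):
  B='1' vs A='10': prefix -- VIOLATION

NO -- this is NOT a valid prefix code. B (1) is a prefix of A (10).
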